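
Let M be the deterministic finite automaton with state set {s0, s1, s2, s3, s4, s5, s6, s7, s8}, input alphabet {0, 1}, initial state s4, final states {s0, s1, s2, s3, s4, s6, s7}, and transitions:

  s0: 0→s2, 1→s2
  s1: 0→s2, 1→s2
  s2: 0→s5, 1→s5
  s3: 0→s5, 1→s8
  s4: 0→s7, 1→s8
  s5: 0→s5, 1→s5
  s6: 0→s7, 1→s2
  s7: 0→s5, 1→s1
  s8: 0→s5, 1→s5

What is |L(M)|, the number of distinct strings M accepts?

5

The useful subgraph on states {s1, s2, s4, s7} is acyclic, so L(M) is finite; the longest accepting path visits 4 useful states, giving maximum string length 3.
Counting accepting paths from s4 by length: 1 of length 0, 1 of length 1, 1 of length 2, 2 of length 3. Total 5.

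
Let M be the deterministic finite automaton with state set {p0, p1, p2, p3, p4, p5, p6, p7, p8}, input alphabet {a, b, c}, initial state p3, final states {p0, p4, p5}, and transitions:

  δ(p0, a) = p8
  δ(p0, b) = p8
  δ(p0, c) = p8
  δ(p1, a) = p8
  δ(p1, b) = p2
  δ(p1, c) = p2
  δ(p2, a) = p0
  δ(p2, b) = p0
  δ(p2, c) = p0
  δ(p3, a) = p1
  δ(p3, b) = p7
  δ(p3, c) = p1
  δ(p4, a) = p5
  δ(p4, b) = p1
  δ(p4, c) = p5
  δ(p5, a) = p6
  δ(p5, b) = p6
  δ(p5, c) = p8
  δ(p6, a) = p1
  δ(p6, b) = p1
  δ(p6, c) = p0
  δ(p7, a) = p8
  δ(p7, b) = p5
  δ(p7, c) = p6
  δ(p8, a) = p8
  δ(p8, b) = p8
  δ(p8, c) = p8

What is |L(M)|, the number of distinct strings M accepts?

The useful subgraph on states {p0, p1, p2, p3, p5, p6, p7} is acyclic, so L(M) is finite; the longest accepting path visits 7 useful states, giving maximum string length 6.
Counting accepting paths from p3 by length: 1 of length 2, 13 of length 3, 2 of length 4, 12 of length 5, 24 of length 6. Total 52.

52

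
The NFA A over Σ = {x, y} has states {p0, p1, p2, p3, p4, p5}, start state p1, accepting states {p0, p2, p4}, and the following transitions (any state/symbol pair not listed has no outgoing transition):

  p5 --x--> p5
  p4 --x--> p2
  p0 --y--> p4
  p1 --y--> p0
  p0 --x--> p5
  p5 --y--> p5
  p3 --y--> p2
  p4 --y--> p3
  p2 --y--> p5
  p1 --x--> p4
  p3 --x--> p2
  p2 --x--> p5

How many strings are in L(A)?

The useful subgraph on states {p0, p1, p2, p3, p4} is acyclic, so L(A) is finite; the longest accepting path visits 5 useful states, giving maximum string length 4.
Counting accepting paths from p1 by length: 2 of length 1, 2 of length 2, 3 of length 3, 2 of length 4. Total 9.

9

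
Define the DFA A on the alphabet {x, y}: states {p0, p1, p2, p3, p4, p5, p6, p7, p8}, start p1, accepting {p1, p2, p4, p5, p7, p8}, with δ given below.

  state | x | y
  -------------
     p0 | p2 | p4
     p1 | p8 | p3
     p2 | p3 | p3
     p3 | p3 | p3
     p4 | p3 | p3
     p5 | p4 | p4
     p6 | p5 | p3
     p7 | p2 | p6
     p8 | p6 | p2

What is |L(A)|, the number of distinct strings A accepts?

The useful subgraph on states {p1, p2, p4, p5, p6, p8} is acyclic, so L(A) is finite; the longest accepting path visits 5 useful states, giving maximum string length 4.
Counting accepting paths from p1 by length: 1 of length 0, 1 of length 1, 1 of length 2, 1 of length 3, 2 of length 4. Total 6.

6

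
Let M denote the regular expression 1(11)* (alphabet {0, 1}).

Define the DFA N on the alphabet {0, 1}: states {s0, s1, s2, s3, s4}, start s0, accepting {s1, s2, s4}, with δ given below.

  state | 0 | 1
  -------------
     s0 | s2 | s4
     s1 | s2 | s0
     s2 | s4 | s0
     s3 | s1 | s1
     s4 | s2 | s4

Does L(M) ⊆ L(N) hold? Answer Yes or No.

Yes

Converting the expression M to a DFA (subset construction, then merging equivalent states) gives the minimal DFA with states {m0, m1, m2}, start state m0, accepting states {m2} and transitions m0: 0→m1, 1→m2; m1: 0→m1, 1→m1; m2: 0→m1, 1→m0.
Exploring the product automaton M × N from the start pair (m0, s0), following both machines on each input symbol, reaches 6 state pairs: (m0, s0), (m1, s2), (m2, s4), (m1, s4), (m1, s0), (m0, s4).
M accepts in {m2} and N accepts in {s1, s2, s4}. The reachable pairs whose M-component is accepting are (m2, s4); in each of them the N-component is accepting too, so the product for L(M) \ L(N) (M-component accepting, N-component rejecting) has no reachable accepting pair and the difference is empty.
Hence every string in L(M) is also in L(N).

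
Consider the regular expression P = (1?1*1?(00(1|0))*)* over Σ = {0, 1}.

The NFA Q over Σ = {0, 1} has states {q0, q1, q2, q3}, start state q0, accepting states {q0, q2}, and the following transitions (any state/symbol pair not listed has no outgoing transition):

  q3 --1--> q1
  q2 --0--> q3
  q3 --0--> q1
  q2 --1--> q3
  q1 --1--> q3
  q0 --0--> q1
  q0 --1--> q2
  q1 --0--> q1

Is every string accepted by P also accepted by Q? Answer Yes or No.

The string 11 is in L(P) but not in L(Q).
So L(P) ⊄ L(Q).

No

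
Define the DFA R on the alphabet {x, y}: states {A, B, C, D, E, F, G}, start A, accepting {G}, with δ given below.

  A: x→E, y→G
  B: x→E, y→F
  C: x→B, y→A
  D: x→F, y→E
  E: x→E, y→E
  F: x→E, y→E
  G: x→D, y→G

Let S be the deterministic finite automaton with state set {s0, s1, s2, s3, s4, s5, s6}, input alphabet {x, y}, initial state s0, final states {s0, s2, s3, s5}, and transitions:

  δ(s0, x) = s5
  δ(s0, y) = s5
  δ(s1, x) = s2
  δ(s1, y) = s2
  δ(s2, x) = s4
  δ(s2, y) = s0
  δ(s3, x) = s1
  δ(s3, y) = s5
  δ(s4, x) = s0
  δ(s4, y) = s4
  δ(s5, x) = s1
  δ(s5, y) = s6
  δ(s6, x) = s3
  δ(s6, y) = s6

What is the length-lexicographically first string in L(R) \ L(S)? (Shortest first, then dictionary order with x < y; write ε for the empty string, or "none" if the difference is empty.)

The string yy is accepted by R but not by S.
No shorter string lies in the difference, and yy is the lexicographically first length-2 string in L(R) \ L(S).

yy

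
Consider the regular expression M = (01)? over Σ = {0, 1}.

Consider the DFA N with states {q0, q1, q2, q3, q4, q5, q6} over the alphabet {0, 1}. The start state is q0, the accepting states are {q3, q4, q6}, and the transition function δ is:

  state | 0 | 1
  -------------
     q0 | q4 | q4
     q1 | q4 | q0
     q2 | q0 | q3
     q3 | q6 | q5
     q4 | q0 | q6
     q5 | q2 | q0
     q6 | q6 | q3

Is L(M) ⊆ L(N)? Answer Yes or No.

No

The empty string ε is in L(M) but not in L(N).
So L(M) ⊄ L(N).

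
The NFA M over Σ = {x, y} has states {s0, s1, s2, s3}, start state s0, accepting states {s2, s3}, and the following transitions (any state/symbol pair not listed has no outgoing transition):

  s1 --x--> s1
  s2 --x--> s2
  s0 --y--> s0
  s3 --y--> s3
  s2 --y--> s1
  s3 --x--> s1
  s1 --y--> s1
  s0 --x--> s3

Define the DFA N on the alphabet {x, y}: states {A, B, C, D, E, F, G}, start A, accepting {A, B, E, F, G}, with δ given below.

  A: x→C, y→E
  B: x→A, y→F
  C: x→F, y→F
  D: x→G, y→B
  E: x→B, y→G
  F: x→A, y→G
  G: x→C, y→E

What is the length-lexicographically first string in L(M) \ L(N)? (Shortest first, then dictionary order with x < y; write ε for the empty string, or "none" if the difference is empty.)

The string x is accepted by M but not by N.
No shorter string lies in the difference, and x is the lexicographically first length-1 string in L(M) \ L(N).

x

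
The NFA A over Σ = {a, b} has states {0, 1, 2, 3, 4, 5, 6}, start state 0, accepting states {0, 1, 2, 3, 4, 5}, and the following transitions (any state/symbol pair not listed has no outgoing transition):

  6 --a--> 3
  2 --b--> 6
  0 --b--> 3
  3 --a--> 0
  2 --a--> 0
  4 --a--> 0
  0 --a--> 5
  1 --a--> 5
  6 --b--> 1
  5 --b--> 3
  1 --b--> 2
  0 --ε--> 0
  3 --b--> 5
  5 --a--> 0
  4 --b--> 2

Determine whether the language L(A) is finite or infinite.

infinite

State 0 is reachable from the start and can reach an accepting state, and it lies on the cycle 0 → 3 → 0.
Traversing that cycle any number of times yields accepted strings of unbounded length, so the language is infinite.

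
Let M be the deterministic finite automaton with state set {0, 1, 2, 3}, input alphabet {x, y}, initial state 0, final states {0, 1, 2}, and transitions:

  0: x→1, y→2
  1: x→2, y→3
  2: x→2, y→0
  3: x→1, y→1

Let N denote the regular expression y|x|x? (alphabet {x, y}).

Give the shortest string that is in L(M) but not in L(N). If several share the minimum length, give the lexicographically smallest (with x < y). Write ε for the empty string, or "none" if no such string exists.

xx

The string xx is accepted by M but not by N.
No shorter string lies in the difference, and xx is the lexicographically first length-2 string in L(M) \ L(N).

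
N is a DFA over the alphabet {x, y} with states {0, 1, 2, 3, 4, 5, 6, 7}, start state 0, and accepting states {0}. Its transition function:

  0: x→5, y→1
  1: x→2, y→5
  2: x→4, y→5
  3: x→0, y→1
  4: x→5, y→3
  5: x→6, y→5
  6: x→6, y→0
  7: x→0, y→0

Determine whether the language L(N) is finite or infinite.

infinite

State 0 is reachable from the start and can reach an accepting state, and it lies on the cycle 0 → 1 → 2 → 4 → 3 → 0.
Traversing that cycle any number of times yields accepted strings of unbounded length, so the language is infinite.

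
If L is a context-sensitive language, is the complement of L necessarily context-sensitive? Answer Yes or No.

The context-sensitive languages are exactly NSPACE(n), and by the Immerman–Szelepcsényi theorem nondeterministic space classes (from log n up) are closed under complement.
So the context-sensitive languages are closed under complement.

Yes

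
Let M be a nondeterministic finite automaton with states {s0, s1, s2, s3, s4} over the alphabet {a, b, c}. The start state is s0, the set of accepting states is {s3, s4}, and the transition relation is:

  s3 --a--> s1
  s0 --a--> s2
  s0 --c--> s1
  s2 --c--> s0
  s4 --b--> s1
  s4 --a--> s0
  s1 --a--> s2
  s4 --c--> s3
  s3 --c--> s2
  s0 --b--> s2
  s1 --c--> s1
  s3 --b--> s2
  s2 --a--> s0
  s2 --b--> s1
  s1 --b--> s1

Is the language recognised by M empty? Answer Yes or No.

The states reachable from the start state are {s0, s1, s2}.
None of the accepting states {s3, s4} is reachable, so no string is accepted and L(M) = ∅.

Yes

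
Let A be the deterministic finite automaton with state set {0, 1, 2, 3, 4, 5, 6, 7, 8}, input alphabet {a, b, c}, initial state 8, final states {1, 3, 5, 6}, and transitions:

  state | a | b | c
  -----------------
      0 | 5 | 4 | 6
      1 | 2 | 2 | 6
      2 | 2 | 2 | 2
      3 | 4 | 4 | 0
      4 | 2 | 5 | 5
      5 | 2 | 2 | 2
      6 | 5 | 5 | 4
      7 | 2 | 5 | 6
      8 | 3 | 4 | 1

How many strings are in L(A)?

The useful subgraph on states {0, 1, 3, 4, 5, 6, 8} is acyclic, so L(A) is finite; the longest accepting path visits 6 useful states, giving maximum string length 5.
Counting accepting paths from 8 by length: 2 of length 1, 3 of length 2, 8 of length 3, 6 of length 4, 2 of length 5. Total 21.

21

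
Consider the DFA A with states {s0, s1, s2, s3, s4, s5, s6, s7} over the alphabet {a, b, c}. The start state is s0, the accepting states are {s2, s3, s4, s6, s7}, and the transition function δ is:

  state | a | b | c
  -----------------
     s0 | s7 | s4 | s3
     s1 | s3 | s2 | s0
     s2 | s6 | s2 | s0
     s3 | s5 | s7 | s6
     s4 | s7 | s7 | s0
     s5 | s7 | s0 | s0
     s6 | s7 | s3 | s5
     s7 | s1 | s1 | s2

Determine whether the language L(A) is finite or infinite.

State s0 is reachable from the start and can reach an accepting state, and it lies on the cycle s0 → s3 → s5 → s0.
Traversing that cycle any number of times yields accepted strings of unbounded length, so the language is infinite.

infinite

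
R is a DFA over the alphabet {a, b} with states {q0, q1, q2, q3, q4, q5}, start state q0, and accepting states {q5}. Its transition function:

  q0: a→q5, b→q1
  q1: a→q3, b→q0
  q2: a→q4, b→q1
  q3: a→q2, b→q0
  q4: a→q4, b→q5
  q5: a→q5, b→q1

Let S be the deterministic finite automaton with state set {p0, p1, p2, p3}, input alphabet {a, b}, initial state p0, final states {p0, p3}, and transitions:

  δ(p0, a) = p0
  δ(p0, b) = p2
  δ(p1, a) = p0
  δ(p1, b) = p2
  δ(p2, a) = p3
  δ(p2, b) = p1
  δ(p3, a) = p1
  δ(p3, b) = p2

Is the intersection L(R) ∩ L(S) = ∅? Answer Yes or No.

The string a is accepted by both R and S.
Hence L(R) ∩ L(S) ≠ ∅.

No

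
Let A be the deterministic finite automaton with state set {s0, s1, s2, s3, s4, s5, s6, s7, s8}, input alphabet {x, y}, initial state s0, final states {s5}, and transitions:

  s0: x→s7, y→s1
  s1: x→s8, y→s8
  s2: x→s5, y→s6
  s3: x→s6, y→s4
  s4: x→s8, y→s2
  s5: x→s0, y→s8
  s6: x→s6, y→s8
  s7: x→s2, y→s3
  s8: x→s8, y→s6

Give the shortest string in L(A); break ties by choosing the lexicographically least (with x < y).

A breadth-first search from s0 reaches an accepting state first via the path s0 → s7 → s2 → s5 on input xxx.
No string of length < 3 is accepted (BFS exhausts all shorter strings without reaching an accepting state), and xxx is the lexicographically least accepting string of length 3.

xxx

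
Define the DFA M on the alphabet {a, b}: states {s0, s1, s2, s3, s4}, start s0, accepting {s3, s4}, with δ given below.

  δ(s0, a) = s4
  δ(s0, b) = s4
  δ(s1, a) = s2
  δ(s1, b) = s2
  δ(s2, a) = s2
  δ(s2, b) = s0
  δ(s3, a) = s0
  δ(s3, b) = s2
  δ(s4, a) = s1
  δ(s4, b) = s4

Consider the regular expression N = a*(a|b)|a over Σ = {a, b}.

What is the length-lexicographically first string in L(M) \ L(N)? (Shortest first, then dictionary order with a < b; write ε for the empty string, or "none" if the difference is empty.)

The string bb is accepted by M but not by N.
No shorter string lies in the difference, and bb is the lexicographically first length-2 string in L(M) \ L(N).

bb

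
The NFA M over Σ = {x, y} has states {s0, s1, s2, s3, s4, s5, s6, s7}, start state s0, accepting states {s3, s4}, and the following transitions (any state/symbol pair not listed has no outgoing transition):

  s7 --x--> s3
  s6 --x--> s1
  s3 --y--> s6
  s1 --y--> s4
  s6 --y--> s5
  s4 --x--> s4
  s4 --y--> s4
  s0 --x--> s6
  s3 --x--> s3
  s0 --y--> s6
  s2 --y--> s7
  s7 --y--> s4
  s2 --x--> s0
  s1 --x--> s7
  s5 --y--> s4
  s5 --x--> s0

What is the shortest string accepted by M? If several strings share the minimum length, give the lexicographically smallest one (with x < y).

xxy

A breadth-first search from s0 reaches an accepting state first via the path s0 → s6 → s1 → s4 on input xxy.
No string of length < 3 is accepted (BFS exhausts all shorter strings without reaching an accepting state), and xxy is the lexicographically least accepting string of length 3.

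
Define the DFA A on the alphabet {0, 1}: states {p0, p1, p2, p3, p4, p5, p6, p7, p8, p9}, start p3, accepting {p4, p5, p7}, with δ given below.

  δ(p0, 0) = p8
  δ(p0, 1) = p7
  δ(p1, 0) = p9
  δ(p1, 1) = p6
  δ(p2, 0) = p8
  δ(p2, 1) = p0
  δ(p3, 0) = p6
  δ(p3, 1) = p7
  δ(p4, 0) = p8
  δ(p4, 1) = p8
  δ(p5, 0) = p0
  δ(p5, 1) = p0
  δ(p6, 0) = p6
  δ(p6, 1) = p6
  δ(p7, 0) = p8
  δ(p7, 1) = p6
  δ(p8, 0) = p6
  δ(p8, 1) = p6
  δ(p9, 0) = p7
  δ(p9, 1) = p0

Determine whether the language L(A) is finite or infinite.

The useful states (reachable from p3 and able to reach an accepting state) are {p3, p7}.
Restricted to these states the transition graph has no cycle, so every accepting path has bounded length and L is finite.

finite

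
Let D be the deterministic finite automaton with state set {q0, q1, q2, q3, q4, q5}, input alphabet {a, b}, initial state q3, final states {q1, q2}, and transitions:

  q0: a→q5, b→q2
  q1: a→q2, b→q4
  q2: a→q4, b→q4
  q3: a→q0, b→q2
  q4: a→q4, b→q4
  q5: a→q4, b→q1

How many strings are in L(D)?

4

The useful subgraph on states {q0, q1, q2, q3, q5} is acyclic, so L(D) is finite; the longest accepting path visits 5 useful states, giving maximum string length 4.
Counting accepting paths from q3 by length: 1 of length 1, 1 of length 2, 1 of length 3, 1 of length 4. Total 4.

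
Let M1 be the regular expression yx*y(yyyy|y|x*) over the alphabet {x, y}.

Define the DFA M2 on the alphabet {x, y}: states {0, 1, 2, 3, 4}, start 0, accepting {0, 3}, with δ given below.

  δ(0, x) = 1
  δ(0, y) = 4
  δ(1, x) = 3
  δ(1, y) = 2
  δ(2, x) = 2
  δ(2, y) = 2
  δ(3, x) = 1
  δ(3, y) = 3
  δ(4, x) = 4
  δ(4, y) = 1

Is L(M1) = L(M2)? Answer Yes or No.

The string yy is accepted by M1 but rejected by M2.
So L(M1) ≠ L(M2).

No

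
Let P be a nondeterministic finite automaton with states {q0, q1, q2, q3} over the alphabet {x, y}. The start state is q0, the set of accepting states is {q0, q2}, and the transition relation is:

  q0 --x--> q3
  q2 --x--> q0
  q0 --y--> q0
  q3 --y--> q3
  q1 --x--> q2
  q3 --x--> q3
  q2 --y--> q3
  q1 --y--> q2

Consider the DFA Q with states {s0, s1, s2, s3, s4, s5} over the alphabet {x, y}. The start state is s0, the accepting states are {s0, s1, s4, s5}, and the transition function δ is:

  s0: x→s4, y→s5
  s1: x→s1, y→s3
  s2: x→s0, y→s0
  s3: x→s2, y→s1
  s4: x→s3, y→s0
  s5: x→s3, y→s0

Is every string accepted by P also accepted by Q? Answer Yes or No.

Yes

Exploring the product automaton P × Q from the start pair (q0, s0), following both machines on each input symbol, reaches 8 state pairs: (q0, s0), (q3, s4), (q0, s5), (q3, s3), (q3, s0), (q3, s2), (q3, s1), (q3, s5).
P accepts in {q0, q2} and Q accepts in {s0, s1, s4, s5}. The reachable pairs whose P-component is accepting are (q0, s0), (q0, s5); in each of them the Q-component is accepting too, so the product for L(P) \ L(Q) (P-component accepting, Q-component rejecting) has no reachable accepting pair and the difference is empty.
Hence every string in L(P) is also in L(Q).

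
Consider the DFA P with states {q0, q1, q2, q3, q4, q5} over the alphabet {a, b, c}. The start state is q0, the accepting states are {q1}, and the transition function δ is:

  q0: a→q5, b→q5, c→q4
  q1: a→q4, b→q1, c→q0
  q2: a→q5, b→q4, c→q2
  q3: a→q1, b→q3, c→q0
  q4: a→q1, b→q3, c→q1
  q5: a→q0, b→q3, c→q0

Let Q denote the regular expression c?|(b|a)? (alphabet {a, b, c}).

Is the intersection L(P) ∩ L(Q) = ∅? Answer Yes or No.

Yes

Converting the expression Q to a DFA (subset construction, then merging equivalent states) gives the minimal DFA with states {r0, r1, r2}, start state r0, accepting states {r0, r1} and transitions r0: a→r1, b→r1, c→r1; r1: a→r2, b→r2, c→r2; r2: a→r2, b→r2, c→r2.
Exploring the product automaton P × Q from the start pair (q0, r0), following both machines on each input symbol, reaches 8 state pairs: (q0, r0), (q5, r1), (q4, r1), (q0, r2), (q3, r2), (q1, r2), (q5, r2), (q4, r2).
P accepts in {q1} and Q accepts in {r0, r1}; no reachable pair has both components accepting, so no string drives both machines to acceptance simultaneously and L(P) ∩ L(Q) = ∅.
So no string is accepted by both, and the intersection is empty.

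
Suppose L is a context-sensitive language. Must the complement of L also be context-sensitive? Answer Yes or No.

Yes

The context-sensitive languages are exactly NSPACE(n), and by the Immerman–Szelepcsényi theorem nondeterministic space classes (from log n up) are closed under complement.
So the context-sensitive languages are closed under complement.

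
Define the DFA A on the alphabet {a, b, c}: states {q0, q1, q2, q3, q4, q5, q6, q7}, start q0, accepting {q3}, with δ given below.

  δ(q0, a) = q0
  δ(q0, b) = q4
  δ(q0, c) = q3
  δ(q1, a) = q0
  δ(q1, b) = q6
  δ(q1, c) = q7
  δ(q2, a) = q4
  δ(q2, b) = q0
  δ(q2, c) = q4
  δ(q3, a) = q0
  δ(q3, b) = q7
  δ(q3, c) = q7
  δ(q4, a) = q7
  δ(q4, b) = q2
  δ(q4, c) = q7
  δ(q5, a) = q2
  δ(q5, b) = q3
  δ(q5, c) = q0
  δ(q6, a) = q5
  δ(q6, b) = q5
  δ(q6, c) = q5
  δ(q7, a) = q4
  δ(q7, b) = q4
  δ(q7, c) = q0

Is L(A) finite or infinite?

State q0 is reachable from the start and can reach an accepting state, and it lies on the cycle q0 → q0.
Traversing that cycle any number of times yields accepted strings of unbounded length, so the language is infinite.

infinite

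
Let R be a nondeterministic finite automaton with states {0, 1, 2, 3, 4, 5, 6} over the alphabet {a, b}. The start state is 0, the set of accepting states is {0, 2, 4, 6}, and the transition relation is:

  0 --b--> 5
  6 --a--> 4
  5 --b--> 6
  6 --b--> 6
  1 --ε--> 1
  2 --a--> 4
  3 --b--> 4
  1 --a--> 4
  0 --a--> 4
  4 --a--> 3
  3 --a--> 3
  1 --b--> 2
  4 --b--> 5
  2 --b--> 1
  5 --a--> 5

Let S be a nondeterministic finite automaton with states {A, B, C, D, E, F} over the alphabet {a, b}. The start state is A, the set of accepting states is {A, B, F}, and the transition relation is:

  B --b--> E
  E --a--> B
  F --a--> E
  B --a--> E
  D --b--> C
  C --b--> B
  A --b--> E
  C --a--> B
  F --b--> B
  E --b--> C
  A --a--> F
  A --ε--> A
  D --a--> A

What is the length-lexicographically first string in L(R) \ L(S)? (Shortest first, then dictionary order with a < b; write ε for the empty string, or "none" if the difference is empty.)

bb

The string bb is accepted by R but not by S.
No shorter string lies in the difference, and bb is the lexicographically first length-2 string in L(R) \ L(S).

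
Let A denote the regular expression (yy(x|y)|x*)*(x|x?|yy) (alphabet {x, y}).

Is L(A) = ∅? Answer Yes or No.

The empty string ε matches the expression, so it belongs to L(A).
Since L(A) contains at least one string, it is not empty.

No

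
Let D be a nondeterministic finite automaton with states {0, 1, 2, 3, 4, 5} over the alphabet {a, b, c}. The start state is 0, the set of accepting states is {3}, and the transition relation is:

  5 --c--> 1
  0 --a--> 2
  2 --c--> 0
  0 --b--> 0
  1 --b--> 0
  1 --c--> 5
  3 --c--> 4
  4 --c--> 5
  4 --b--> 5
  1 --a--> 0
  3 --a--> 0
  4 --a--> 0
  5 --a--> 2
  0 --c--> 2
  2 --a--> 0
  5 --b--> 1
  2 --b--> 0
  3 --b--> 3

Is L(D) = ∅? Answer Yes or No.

Yes

The states reachable from the start state are {0, 2}.
None of the accepting states {3} is reachable, so no string is accepted and L(D) = ∅.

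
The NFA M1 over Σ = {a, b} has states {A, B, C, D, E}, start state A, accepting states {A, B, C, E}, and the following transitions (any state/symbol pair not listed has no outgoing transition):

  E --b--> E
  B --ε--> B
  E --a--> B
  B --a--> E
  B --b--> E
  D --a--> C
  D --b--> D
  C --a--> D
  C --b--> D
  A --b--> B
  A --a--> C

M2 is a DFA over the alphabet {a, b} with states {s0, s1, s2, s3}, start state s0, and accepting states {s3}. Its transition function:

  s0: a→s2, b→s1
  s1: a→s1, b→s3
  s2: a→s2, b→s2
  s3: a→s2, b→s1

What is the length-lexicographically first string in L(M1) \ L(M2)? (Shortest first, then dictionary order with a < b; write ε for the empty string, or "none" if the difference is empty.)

ε

The empty string ε is accepted by M1 but not by M2.
Since ε is the unique shortest string, it is the required witness.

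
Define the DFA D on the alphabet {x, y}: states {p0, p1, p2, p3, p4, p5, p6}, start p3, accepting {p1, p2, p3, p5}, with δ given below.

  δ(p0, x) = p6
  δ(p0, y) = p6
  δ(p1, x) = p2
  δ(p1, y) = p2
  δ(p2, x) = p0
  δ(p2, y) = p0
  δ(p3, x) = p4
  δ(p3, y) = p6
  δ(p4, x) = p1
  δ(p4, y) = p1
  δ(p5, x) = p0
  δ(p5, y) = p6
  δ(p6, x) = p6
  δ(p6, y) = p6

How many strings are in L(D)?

7

The useful subgraph on states {p1, p2, p3, p4} is acyclic, so L(D) is finite; the longest accepting path visits 4 useful states, giving maximum string length 3.
Counting accepting paths from p3 by length: 1 of length 0, 2 of length 2, 4 of length 3. Total 7.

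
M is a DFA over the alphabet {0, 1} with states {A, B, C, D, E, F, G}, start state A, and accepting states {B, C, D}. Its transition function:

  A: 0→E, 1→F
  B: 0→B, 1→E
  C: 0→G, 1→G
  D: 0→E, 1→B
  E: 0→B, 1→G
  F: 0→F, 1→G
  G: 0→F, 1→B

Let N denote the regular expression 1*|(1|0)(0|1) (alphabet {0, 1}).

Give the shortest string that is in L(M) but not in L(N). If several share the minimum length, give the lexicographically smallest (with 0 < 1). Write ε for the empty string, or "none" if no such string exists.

The string 000 is accepted by M but not by N.
No shorter string lies in the difference, and 000 is the lexicographically first length-3 string in L(M) \ L(N).

000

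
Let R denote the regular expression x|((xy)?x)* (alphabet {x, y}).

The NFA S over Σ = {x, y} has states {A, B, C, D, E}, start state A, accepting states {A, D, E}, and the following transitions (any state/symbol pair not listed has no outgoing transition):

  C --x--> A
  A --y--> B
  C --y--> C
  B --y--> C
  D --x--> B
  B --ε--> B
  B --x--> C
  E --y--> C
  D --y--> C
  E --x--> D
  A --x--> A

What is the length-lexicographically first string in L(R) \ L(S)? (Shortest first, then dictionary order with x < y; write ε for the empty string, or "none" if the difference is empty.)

xyx

The string xyx is accepted by R but not by S.
No shorter string lies in the difference, and xyx is the lexicographically first length-3 string in L(R) \ L(S).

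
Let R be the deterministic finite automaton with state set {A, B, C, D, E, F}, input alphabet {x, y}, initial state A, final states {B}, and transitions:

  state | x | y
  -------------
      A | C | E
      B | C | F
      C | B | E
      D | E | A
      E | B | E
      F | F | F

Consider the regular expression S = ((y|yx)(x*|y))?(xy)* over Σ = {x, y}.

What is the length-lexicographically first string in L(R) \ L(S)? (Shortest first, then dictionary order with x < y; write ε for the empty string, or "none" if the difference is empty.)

xx

The string xx is accepted by R but not by S.
No shorter string lies in the difference, and xx is the lexicographically first length-2 string in L(R) \ L(S).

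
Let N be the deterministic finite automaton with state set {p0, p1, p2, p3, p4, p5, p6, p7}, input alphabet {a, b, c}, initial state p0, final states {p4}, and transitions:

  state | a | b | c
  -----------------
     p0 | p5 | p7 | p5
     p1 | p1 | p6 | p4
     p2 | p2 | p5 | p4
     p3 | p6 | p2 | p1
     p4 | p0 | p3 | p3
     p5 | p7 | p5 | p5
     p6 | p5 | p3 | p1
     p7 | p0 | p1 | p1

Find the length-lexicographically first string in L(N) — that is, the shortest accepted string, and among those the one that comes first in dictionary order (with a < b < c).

bbc

A breadth-first search from p0 reaches an accepting state first via the path p0 → p7 → p1 → p4 on input bbc.
No string of length < 3 is accepted (BFS exhausts all shorter strings without reaching an accepting state), and bbc is the lexicographically least accepting string of length 3.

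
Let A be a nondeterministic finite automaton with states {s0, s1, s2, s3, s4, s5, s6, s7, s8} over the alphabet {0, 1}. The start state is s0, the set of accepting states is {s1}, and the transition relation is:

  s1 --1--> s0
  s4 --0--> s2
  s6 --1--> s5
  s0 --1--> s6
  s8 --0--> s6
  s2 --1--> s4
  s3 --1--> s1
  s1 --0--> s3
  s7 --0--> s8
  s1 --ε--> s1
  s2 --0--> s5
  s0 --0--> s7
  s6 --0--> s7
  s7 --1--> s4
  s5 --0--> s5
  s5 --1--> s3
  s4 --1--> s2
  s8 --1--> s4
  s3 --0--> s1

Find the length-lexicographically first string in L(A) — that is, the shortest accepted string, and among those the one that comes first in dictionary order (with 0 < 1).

A breadth-first search from s0 reaches an accepting state first via the path s0 → s6 → s5 → s3 → s1 on input 1110.
No string of length < 4 is accepted (BFS exhausts all shorter strings without reaching an accepting state), and 1110 is the lexicographically least accepting string of length 4.

1110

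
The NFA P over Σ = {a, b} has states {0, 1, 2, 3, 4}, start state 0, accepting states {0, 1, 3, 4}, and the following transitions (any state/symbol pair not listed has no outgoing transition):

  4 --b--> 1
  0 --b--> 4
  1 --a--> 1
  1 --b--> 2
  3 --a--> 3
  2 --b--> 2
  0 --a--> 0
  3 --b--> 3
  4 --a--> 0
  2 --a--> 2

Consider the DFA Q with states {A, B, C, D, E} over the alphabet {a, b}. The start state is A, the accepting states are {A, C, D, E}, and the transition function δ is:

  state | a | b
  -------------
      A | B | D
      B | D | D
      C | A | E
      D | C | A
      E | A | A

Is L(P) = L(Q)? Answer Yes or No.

The string a is accepted by P but rejected by Q.
So L(P) ≠ L(Q).

No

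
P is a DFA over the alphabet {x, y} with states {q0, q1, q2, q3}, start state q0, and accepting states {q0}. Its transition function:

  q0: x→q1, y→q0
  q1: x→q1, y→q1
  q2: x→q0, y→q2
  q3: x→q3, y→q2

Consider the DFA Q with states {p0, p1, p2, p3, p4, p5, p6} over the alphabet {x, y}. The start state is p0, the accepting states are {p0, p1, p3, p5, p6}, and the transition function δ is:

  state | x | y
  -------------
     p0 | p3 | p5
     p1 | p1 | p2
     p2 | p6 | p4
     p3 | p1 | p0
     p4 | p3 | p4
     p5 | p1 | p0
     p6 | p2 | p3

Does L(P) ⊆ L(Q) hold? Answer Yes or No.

Exploring the product automaton P × Q from the start pair (q0, p0), following both machines on each input symbol, reaches 9 state pairs: (q0, p0), (q1, p3), (q0, p5), (q1, p1), (q1, p0), (q1, p2), (q1, p5), (q1, p6), (q1, p4).
P accepts in {q0} and Q accepts in {p0, p1, p3, p5, p6}. The reachable pairs whose P-component is accepting are (q0, p0), (q0, p5); in each of them the Q-component is accepting too, so the product for L(P) \ L(Q) (P-component accepting, Q-component rejecting) has no reachable accepting pair and the difference is empty.
Hence every string in L(P) is also in L(Q).

Yes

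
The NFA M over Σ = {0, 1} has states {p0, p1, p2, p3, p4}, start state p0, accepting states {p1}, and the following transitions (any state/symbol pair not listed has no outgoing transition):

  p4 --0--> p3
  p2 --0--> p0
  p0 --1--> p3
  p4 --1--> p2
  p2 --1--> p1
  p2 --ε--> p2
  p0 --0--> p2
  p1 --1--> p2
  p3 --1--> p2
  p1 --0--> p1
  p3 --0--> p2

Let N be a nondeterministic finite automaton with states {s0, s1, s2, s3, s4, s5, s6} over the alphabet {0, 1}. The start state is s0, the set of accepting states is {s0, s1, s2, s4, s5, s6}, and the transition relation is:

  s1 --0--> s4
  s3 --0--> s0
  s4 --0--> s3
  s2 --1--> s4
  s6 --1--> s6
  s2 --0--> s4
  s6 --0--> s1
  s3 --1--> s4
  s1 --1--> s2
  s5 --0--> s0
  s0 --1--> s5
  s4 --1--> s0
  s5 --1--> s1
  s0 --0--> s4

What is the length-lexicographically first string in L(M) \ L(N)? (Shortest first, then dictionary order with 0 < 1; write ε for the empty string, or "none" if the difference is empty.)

The string 0100 is accepted by M but not by N.
No shorter string lies in the difference, and 0100 is the lexicographically first length-4 string in L(M) \ L(N).

0100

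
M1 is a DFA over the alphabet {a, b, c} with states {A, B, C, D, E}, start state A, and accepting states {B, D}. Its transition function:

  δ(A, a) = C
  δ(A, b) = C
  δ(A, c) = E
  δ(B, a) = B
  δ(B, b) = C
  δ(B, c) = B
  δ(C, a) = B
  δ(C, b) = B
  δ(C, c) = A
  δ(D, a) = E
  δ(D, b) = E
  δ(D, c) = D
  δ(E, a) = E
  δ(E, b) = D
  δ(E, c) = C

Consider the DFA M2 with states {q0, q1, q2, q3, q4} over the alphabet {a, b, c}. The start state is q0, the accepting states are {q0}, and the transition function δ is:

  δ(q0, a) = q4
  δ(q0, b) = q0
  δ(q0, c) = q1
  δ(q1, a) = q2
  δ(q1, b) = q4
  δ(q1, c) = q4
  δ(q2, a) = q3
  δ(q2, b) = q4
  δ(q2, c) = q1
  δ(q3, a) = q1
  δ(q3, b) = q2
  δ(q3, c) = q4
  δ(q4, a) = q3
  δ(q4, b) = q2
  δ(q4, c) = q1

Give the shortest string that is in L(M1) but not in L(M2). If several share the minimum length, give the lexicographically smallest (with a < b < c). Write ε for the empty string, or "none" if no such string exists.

The string aa is accepted by M1 but not by M2.
No shorter string lies in the difference, and aa is the lexicographically first length-2 string in L(M1) \ L(M2).

aa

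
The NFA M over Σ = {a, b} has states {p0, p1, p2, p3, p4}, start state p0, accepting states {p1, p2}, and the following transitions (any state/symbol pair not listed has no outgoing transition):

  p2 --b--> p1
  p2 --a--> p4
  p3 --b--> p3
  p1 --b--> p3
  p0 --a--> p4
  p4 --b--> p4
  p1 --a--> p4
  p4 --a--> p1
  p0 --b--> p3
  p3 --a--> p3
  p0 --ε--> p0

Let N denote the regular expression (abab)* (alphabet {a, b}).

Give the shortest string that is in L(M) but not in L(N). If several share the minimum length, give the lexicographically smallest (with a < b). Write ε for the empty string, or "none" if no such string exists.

The string aa is accepted by M but not by N.
No shorter string lies in the difference, and aa is the lexicographically first length-2 string in L(M) \ L(N).

aa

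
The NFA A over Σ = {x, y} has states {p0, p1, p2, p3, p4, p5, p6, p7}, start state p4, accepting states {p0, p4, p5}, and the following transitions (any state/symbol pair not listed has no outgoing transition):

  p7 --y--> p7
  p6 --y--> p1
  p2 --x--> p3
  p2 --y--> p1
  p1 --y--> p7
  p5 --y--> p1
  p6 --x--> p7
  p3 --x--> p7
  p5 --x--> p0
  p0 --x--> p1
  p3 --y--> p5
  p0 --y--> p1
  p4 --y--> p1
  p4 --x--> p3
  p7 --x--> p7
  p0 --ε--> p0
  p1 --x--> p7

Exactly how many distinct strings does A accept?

3

The useful subgraph on states {p0, p3, p4, p5} is acyclic, so L(A) is finite; the longest accepting path visits 4 useful states, giving maximum string length 3.
Counting accepting paths from p4 by length: 1 of length 0, 1 of length 2, 1 of length 3. Total 3.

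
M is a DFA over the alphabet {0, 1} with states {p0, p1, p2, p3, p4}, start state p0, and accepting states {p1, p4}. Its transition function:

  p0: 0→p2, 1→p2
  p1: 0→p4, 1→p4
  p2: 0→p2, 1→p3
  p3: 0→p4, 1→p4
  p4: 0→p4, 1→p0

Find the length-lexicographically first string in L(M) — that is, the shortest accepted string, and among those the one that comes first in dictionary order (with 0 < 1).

A breadth-first search from p0 reaches an accepting state first via the path p0 → p2 → p3 → p4 on input 010.
No string of length < 3 is accepted (BFS exhausts all shorter strings without reaching an accepting state), and 010 is the lexicographically least accepting string of length 3.

010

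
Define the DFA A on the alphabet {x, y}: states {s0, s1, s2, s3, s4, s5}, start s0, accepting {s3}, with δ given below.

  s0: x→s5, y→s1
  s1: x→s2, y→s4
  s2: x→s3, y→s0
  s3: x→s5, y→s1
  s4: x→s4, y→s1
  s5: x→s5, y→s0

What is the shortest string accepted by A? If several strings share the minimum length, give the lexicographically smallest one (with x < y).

yxx

A breadth-first search from s0 reaches an accepting state first via the path s0 → s1 → s2 → s3 on input yxx.
No string of length < 3 is accepted (BFS exhausts all shorter strings without reaching an accepting state), and yxx is the lexicographically least accepting string of length 3.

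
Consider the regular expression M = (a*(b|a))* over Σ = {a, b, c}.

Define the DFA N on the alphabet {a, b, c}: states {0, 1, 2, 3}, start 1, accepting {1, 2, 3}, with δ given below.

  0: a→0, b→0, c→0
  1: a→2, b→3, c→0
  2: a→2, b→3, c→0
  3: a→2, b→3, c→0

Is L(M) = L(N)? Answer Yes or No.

Converting the expression M to a DFA (subset construction, then merging equivalent states) gives the minimal DFA with states {m0, m1}, start state m0, accepting states {m0} and transitions m0: a→m0, b→m0, c→m1; m1: a→m1, b→m1, c→m1.
Exploring the product automaton M × N from the start pair (m0, 1), following both machines on each input symbol, reaches 4 state pairs: (m0, 1), (m0, 2), (m0, 3), (m1, 0).
M accepts in {m0} and N accepts in {1, 2, 3}. In every reachable pair the two components are either both accepting — (m0, 1), (m0, 2), (m0, 3) — or both non-accepting, so no string is accepted by exactly one of the machines: L(M) \ L(N) and L(N) \ L(M) are both empty.
Hence every string is accepted by M iff it is accepted by N, and the two languages coincide.

Yes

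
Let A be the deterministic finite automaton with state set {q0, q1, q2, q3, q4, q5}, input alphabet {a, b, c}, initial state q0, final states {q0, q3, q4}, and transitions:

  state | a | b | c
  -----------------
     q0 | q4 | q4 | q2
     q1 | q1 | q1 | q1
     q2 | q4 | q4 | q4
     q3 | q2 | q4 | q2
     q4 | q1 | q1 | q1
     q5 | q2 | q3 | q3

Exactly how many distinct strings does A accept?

The useful subgraph on states {q0, q2, q4} is acyclic, so L(A) is finite; the longest accepting path visits 3 useful states, giving maximum string length 2.
Counting accepting paths from q0 by length: 1 of length 0, 2 of length 1, 3 of length 2. Total 6.

6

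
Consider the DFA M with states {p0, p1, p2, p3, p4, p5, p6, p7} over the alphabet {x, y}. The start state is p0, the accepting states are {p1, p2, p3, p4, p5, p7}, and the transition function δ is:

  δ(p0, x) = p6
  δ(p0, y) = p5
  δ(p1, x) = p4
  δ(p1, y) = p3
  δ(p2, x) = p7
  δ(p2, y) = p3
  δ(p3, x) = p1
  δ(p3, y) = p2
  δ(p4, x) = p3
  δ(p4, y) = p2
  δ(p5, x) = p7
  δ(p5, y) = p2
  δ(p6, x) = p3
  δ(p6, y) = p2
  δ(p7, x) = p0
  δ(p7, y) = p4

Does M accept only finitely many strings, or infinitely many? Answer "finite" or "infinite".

infinite

State p3 is reachable from the start and can reach an accepting state, and it lies on the cycle p3 → p1 → p3.
Traversing that cycle any number of times yields accepted strings of unbounded length, so the language is infinite.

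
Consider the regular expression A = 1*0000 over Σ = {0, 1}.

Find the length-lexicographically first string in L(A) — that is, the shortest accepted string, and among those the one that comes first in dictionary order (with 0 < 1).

0000

By inspection of the expression, no string of length less than 4 matches, and 0000 is the lexicographically first match of length 4.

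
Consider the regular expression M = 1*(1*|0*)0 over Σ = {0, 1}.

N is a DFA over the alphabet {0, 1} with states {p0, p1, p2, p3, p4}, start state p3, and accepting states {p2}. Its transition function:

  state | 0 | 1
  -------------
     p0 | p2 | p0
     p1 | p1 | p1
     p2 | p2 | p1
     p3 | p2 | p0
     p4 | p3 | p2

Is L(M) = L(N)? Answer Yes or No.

Converting the expression M to a DFA (subset construction, then merging equivalent states) gives the minimal DFA with states {m0, m1, m2}, start state m0, accepting states {m1} and transitions m0: 0→m1, 1→m0; m1: 0→m1, 1→m2; m2: 0→m2, 1→m2.
Exploring the product automaton M × N from the start pair (m0, p3), following both machines on each input symbol, reaches 4 state pairs: (m0, p3), (m1, p2), (m0, p0), (m2, p1).
M accepts in {m1} and N accepts in {p2}. In every reachable pair the two components are either both accepting — (m1, p2) — or both non-accepting, so no string is accepted by exactly one of the machines: L(M) \ L(N) and L(N) \ L(M) are both empty.
Hence every string is accepted by M iff it is accepted by N, and the two languages coincide.

Yes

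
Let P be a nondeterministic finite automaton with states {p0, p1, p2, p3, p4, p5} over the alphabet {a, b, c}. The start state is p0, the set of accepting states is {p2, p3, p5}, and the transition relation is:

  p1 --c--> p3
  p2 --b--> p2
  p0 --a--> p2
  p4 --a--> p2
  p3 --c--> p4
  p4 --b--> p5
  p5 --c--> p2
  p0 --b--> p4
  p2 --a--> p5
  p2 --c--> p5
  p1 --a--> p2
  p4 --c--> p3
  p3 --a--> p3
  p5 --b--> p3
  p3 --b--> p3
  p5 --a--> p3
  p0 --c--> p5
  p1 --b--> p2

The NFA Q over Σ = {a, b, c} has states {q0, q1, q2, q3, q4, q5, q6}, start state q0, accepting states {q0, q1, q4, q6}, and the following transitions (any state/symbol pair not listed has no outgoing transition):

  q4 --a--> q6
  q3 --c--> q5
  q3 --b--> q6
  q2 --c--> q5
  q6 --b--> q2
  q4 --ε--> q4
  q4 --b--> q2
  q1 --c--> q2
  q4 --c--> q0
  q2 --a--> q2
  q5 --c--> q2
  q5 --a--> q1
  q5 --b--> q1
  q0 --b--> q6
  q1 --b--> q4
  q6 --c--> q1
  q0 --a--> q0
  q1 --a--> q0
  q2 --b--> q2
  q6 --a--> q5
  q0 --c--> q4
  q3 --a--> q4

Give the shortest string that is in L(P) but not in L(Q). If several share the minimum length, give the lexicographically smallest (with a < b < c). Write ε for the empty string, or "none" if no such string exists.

The string ba is accepted by P but not by Q.
No shorter string lies in the difference, and ba is the lexicographically first length-2 string in L(P) \ L(Q).

ba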